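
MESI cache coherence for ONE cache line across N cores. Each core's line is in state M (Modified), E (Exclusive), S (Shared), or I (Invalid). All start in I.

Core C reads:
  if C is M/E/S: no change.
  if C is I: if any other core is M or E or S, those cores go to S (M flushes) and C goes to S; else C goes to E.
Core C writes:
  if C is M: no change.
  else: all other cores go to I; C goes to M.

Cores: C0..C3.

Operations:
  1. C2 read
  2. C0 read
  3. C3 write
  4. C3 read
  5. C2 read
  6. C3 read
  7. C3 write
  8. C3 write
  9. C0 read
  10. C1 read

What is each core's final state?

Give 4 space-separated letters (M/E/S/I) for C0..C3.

Op 1: C2 read [C2 read from I: no other sharers -> C2=E (exclusive)] -> [I,I,E,I]
Op 2: C0 read [C0 read from I: others=['C2=E'] -> C0=S, others downsized to S] -> [S,I,S,I]
Op 3: C3 write [C3 write: invalidate ['C0=S', 'C2=S'] -> C3=M] -> [I,I,I,M]
Op 4: C3 read [C3 read: already in M, no change] -> [I,I,I,M]
Op 5: C2 read [C2 read from I: others=['C3=M'] -> C2=S, others downsized to S] -> [I,I,S,S]
Op 6: C3 read [C3 read: already in S, no change] -> [I,I,S,S]
Op 7: C3 write [C3 write: invalidate ['C2=S'] -> C3=M] -> [I,I,I,M]
Op 8: C3 write [C3 write: already M (modified), no change] -> [I,I,I,M]
Op 9: C0 read [C0 read from I: others=['C3=M'] -> C0=S, others downsized to S] -> [S,I,I,S]
Op 10: C1 read [C1 read from I: others=['C0=S', 'C3=S'] -> C1=S, others downsized to S] -> [S,S,I,S]

Answer: S S I S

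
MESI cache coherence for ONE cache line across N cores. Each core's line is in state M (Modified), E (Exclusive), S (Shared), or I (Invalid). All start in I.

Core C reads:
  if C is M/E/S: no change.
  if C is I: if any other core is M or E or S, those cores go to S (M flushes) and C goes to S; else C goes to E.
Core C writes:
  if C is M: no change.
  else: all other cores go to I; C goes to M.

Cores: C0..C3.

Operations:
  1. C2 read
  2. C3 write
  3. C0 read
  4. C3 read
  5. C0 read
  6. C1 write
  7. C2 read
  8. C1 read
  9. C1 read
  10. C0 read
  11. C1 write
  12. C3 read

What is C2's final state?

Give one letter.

Op 1: C2 read [C2 read from I: no other sharers -> C2=E (exclusive)] -> [I,I,E,I]
Op 2: C3 write [C3 write: invalidate ['C2=E'] -> C3=M] -> [I,I,I,M]
Op 3: C0 read [C0 read from I: others=['C3=M'] -> C0=S, others downsized to S] -> [S,I,I,S]
Op 4: C3 read [C3 read: already in S, no change] -> [S,I,I,S]
Op 5: C0 read [C0 read: already in S, no change] -> [S,I,I,S]
Op 6: C1 write [C1 write: invalidate ['C0=S', 'C3=S'] -> C1=M] -> [I,M,I,I]
Op 7: C2 read [C2 read from I: others=['C1=M'] -> C2=S, others downsized to S] -> [I,S,S,I]
Op 8: C1 read [C1 read: already in S, no change] -> [I,S,S,I]
Op 9: C1 read [C1 read: already in S, no change] -> [I,S,S,I]
Op 10: C0 read [C0 read from I: others=['C1=S', 'C2=S'] -> C0=S, others downsized to S] -> [S,S,S,I]
Op 11: C1 write [C1 write: invalidate ['C0=S', 'C2=S'] -> C1=M] -> [I,M,I,I]
Op 12: C3 read [C3 read from I: others=['C1=M'] -> C3=S, others downsized to S] -> [I,S,I,S]

Answer: I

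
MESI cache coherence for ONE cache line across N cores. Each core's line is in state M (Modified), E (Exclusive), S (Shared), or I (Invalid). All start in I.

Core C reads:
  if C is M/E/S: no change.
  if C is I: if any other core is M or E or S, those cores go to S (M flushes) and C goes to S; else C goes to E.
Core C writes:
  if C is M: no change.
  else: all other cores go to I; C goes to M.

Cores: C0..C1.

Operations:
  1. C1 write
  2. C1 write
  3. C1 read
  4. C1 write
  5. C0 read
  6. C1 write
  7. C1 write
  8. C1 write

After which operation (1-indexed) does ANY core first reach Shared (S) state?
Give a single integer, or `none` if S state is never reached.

Op 1: C1 write [C1 write: invalidate none -> C1=M] -> [I,M]
Op 2: C1 write [C1 write: already M (modified), no change] -> [I,M]
Op 3: C1 read [C1 read: already in M, no change] -> [I,M]
Op 4: C1 write [C1 write: already M (modified), no change] -> [I,M]
Op 5: C0 read [C0 read from I: others=['C1=M'] -> C0=S, others downsized to S] -> [S,S]
  -> First S state at op 5; remaining ops need not be traced.

Answer: 5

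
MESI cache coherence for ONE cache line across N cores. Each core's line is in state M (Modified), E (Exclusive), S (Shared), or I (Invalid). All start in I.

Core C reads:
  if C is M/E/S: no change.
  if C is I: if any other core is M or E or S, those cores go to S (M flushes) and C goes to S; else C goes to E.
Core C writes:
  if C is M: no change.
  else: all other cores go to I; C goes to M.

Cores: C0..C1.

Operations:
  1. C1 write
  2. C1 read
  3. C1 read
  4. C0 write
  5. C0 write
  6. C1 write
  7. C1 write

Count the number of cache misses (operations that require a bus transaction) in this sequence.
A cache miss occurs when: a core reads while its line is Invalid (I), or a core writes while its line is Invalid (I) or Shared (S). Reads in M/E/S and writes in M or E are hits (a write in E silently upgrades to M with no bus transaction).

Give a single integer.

Op 1: C1 write [C1 write: invalidate none -> C1=M] -> [I,M] [MISS #1: write from I]
Op 2: C1 read [C1 read: already in M, no change] -> [I,M] [hit: read from M]
Op 3: C1 read [C1 read: already in M, no change] -> [I,M] [hit: read from M]
Op 4: C0 write [C0 write: invalidate ['C1=M'] -> C0=M] -> [M,I] [MISS #2: write from I]
Op 5: C0 write [C0 write: already M (modified), no change] -> [M,I] [hit: write from M]
Op 6: C1 write [C1 write: invalidate ['C0=M'] -> C1=M] -> [I,M] [MISS #3: write from I]
Op 7: C1 write [C1 write: already M (modified), no change] -> [I,M] [hit: write from M]

Answer: 3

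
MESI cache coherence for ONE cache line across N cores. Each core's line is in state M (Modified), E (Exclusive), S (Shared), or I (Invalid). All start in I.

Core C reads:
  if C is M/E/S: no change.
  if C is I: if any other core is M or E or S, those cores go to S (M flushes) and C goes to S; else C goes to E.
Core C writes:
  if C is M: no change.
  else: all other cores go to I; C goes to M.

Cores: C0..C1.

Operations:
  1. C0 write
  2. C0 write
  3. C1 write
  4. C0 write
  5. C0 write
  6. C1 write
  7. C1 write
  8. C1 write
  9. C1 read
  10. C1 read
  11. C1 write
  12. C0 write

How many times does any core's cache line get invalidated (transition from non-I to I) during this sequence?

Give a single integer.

Answer: 4

Derivation:
Op 1: C0 write [C0 write: invalidate none -> C0=M] -> [M,I] (invalidations this op: 0; running total: 0)
Op 2: C0 write [C0 write: already M (modified), no change] -> [M,I] (invalidations this op: 0; running total: 0)
Op 3: C1 write [C1 write: invalidate ['C0=M'] -> C1=M] -> [I,M] (invalidations this op: 1; running total: 1)
Op 4: C0 write [C0 write: invalidate ['C1=M'] -> C0=M] -> [M,I] (invalidations this op: 1; running total: 2)
Op 5: C0 write [C0 write: already M (modified), no change] -> [M,I] (invalidations this op: 0; running total: 2)
Op 6: C1 write [C1 write: invalidate ['C0=M'] -> C1=M] -> [I,M] (invalidations this op: 1; running total: 3)
Op 7: C1 write [C1 write: already M (modified), no change] -> [I,M] (invalidations this op: 0; running total: 3)
Op 8: C1 write [C1 write: already M (modified), no change] -> [I,M] (invalidations this op: 0; running total: 3)
Op 9: C1 read [C1 read: already in M, no change] -> [I,M] (invalidations this op: 0; running total: 3)
Op 10: C1 read [C1 read: already in M, no change] -> [I,M] (invalidations this op: 0; running total: 3)
Op 11: C1 write [C1 write: already M (modified), no change] -> [I,M] (invalidations this op: 0; running total: 3)
Op 12: C0 write [C0 write: invalidate ['C1=M'] -> C0=M] -> [M,I] (invalidations this op: 1; running total: 4)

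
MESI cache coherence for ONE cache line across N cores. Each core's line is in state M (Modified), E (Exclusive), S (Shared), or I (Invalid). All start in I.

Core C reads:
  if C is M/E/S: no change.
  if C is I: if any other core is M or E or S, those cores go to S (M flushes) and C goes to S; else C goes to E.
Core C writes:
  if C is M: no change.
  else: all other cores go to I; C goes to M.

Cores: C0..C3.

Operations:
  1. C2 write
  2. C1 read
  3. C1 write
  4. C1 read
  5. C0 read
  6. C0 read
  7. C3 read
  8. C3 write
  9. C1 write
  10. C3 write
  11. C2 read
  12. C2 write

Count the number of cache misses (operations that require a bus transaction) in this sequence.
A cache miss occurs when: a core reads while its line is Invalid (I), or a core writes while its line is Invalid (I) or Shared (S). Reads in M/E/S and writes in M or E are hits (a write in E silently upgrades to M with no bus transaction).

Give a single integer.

Answer: 10

Derivation:
Op 1: C2 write [C2 write: invalidate none -> C2=M] -> [I,I,M,I] [MISS #1: write from I]
Op 2: C1 read [C1 read from I: others=['C2=M'] -> C1=S, others downsized to S] -> [I,S,S,I] [MISS #2: read from I]
Op 3: C1 write [C1 write: invalidate ['C2=S'] -> C1=M] -> [I,M,I,I] [MISS #3: write from S]
Op 4: C1 read [C1 read: already in M, no change] -> [I,M,I,I] [hit: read from M]
Op 5: C0 read [C0 read from I: others=['C1=M'] -> C0=S, others downsized to S] -> [S,S,I,I] [MISS #4: read from I]
Op 6: C0 read [C0 read: already in S, no change] -> [S,S,I,I] [hit: read from S]
Op 7: C3 read [C3 read from I: others=['C0=S', 'C1=S'] -> C3=S, others downsized to S] -> [S,S,I,S] [MISS #5: read from I]
Op 8: C3 write [C3 write: invalidate ['C0=S', 'C1=S'] -> C3=M] -> [I,I,I,M] [MISS #6: write from S]
Op 9: C1 write [C1 write: invalidate ['C3=M'] -> C1=M] -> [I,M,I,I] [MISS #7: write from I]
Op 10: C3 write [C3 write: invalidate ['C1=M'] -> C3=M] -> [I,I,I,M] [MISS #8: write from I]
Op 11: C2 read [C2 read from I: others=['C3=M'] -> C2=S, others downsized to S] -> [I,I,S,S] [MISS #9: read from I]
Op 12: C2 write [C2 write: invalidate ['C3=S'] -> C2=M] -> [I,I,M,I] [MISS #10: write from S]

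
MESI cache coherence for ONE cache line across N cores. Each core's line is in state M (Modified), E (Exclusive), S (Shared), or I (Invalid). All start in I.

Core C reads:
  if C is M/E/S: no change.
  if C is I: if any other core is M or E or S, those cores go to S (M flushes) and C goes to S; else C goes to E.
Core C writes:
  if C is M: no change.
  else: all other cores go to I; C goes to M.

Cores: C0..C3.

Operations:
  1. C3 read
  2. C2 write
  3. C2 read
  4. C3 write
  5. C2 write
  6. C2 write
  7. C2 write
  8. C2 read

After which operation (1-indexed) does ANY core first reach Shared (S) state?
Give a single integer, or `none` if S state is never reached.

Answer: none

Derivation:
Op 1: C3 read [C3 read from I: no other sharers -> C3=E (exclusive)] -> [I,I,I,E]
Op 2: C2 write [C2 write: invalidate ['C3=E'] -> C2=M] -> [I,I,M,I]
Op 3: C2 read [C2 read: already in M, no change] -> [I,I,M,I]
Op 4: C3 write [C3 write: invalidate ['C2=M'] -> C3=M] -> [I,I,I,M]
Op 5: C2 write [C2 write: invalidate ['C3=M'] -> C2=M] -> [I,I,M,I]
Op 6: C2 write [C2 write: already M (modified), no change] -> [I,I,M,I]
Op 7: C2 write [C2 write: already M (modified), no change] -> [I,I,M,I]
Op 8: C2 read [C2 read: already in M, no change] -> [I,I,M,I]
S state never reached in this sequence.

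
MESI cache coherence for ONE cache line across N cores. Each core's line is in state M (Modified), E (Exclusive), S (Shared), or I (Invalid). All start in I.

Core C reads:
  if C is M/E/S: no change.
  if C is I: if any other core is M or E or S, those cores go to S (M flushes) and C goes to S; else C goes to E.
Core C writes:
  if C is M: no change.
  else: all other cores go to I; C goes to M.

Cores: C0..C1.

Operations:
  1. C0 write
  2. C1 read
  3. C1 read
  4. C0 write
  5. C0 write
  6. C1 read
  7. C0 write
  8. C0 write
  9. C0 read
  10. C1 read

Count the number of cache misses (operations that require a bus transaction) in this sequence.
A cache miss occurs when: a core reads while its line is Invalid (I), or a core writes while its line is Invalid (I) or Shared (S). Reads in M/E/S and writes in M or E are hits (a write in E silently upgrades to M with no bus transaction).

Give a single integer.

Op 1: C0 write [C0 write: invalidate none -> C0=M] -> [M,I] [MISS #1: write from I]
Op 2: C1 read [C1 read from I: others=['C0=M'] -> C1=S, others downsized to S] -> [S,S] [MISS #2: read from I]
Op 3: C1 read [C1 read: already in S, no change] -> [S,S] [hit: read from S]
Op 4: C0 write [C0 write: invalidate ['C1=S'] -> C0=M] -> [M,I] [MISS #3: write from S]
Op 5: C0 write [C0 write: already M (modified), no change] -> [M,I] [hit: write from M]
Op 6: C1 read [C1 read from I: others=['C0=M'] -> C1=S, others downsized to S] -> [S,S] [MISS #4: read from I]
Op 7: C0 write [C0 write: invalidate ['C1=S'] -> C0=M] -> [M,I] [MISS #5: write from S]
Op 8: C0 write [C0 write: already M (modified), no change] -> [M,I] [hit: write from M]
Op 9: C0 read [C0 read: already in M, no change] -> [M,I] [hit: read from M]
Op 10: C1 read [C1 read from I: others=['C0=M'] -> C1=S, others downsized to S] -> [S,S] [MISS #6: read from I]

Answer: 6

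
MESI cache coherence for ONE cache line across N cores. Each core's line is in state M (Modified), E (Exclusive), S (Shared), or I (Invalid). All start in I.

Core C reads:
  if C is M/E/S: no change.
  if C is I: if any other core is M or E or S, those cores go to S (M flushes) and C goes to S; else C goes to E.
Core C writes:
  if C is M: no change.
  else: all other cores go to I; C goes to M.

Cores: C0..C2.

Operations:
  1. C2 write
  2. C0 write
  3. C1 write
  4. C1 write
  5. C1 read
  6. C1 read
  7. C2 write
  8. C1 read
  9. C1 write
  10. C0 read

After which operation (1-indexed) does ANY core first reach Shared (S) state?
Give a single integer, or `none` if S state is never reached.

Answer: 8

Derivation:
Op 1: C2 write [C2 write: invalidate none -> C2=M] -> [I,I,M]
Op 2: C0 write [C0 write: invalidate ['C2=M'] -> C0=M] -> [M,I,I]
Op 3: C1 write [C1 write: invalidate ['C0=M'] -> C1=M] -> [I,M,I]
Op 4: C1 write [C1 write: already M (modified), no change] -> [I,M,I]
Op 5: C1 read [C1 read: already in M, no change] -> [I,M,I]
Op 6: C1 read [C1 read: already in M, no change] -> [I,M,I]
Op 7: C2 write [C2 write: invalidate ['C1=M'] -> C2=M] -> [I,I,M]
Op 8: C1 read [C1 read from I: others=['C2=M'] -> C1=S, others downsized to S] -> [I,S,S]
  -> First S state at op 8; remaining ops need not be traced.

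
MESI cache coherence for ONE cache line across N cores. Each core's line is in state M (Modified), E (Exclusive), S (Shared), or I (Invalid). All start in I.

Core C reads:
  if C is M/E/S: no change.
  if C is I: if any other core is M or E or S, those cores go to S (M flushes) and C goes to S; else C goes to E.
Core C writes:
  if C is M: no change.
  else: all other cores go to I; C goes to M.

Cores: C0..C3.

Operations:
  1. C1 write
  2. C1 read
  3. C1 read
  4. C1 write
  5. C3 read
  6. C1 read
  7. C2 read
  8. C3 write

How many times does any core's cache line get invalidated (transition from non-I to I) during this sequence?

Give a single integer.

Answer: 2

Derivation:
Op 1: C1 write [C1 write: invalidate none -> C1=M] -> [I,M,I,I] (invalidations this op: 0; running total: 0)
Op 2: C1 read [C1 read: already in M, no change] -> [I,M,I,I] (invalidations this op: 0; running total: 0)
Op 3: C1 read [C1 read: already in M, no change] -> [I,M,I,I] (invalidations this op: 0; running total: 0)
Op 4: C1 write [C1 write: already M (modified), no change] -> [I,M,I,I] (invalidations this op: 0; running total: 0)
Op 5: C3 read [C3 read from I: others=['C1=M'] -> C3=S, others downsized to S] -> [I,S,I,S] (invalidations this op: 0; running total: 0)
Op 6: C1 read [C1 read: already in S, no change] -> [I,S,I,S] (invalidations this op: 0; running total: 0)
Op 7: C2 read [C2 read from I: others=['C1=S', 'C3=S'] -> C2=S, others downsized to S] -> [I,S,S,S] (invalidations this op: 0; running total: 0)
Op 8: C3 write [C3 write: invalidate ['C1=S', 'C2=S'] -> C3=M] -> [I,I,I,M] (invalidations this op: 2; running total: 2)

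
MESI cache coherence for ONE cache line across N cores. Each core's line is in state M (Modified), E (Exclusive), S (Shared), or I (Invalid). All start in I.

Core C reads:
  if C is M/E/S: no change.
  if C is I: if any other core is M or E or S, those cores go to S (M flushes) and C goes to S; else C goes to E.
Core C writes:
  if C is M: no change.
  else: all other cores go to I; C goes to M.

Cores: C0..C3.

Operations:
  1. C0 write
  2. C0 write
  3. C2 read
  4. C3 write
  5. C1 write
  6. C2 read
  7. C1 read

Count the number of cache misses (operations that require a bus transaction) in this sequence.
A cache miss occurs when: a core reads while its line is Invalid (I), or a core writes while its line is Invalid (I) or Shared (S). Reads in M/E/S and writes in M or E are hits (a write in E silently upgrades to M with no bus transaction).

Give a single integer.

Answer: 5

Derivation:
Op 1: C0 write [C0 write: invalidate none -> C0=M] -> [M,I,I,I] [MISS #1: write from I]
Op 2: C0 write [C0 write: already M (modified), no change] -> [M,I,I,I] [hit: write from M]
Op 3: C2 read [C2 read from I: others=['C0=M'] -> C2=S, others downsized to S] -> [S,I,S,I] [MISS #2: read from I]
Op 4: C3 write [C3 write: invalidate ['C0=S', 'C2=S'] -> C3=M] -> [I,I,I,M] [MISS #3: write from I]
Op 5: C1 write [C1 write: invalidate ['C3=M'] -> C1=M] -> [I,M,I,I] [MISS #4: write from I]
Op 6: C2 read [C2 read from I: others=['C1=M'] -> C2=S, others downsized to S] -> [I,S,S,I] [MISS #5: read from I]
Op 7: C1 read [C1 read: already in S, no change] -> [I,S,S,I] [hit: read from S]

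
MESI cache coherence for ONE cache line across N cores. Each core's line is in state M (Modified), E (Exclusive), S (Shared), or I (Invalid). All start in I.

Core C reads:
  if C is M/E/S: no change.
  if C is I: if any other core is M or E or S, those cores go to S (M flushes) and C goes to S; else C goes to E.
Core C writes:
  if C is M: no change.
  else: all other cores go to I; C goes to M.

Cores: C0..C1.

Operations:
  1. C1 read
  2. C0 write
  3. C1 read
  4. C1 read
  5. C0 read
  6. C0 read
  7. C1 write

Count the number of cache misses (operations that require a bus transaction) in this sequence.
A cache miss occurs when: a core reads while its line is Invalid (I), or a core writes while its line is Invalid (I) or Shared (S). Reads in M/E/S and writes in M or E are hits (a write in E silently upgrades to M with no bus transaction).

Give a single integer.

Answer: 4

Derivation:
Op 1: C1 read [C1 read from I: no other sharers -> C1=E (exclusive)] -> [I,E] [MISS #1: read from I]
Op 2: C0 write [C0 write: invalidate ['C1=E'] -> C0=M] -> [M,I] [MISS #2: write from I]
Op 3: C1 read [C1 read from I: others=['C0=M'] -> C1=S, others downsized to S] -> [S,S] [MISS #3: read from I]
Op 4: C1 read [C1 read: already in S, no change] -> [S,S] [hit: read from S]
Op 5: C0 read [C0 read: already in S, no change] -> [S,S] [hit: read from S]
Op 6: C0 read [C0 read: already in S, no change] -> [S,S] [hit: read from S]
Op 7: C1 write [C1 write: invalidate ['C0=S'] -> C1=M] -> [I,M] [MISS #4: write from S]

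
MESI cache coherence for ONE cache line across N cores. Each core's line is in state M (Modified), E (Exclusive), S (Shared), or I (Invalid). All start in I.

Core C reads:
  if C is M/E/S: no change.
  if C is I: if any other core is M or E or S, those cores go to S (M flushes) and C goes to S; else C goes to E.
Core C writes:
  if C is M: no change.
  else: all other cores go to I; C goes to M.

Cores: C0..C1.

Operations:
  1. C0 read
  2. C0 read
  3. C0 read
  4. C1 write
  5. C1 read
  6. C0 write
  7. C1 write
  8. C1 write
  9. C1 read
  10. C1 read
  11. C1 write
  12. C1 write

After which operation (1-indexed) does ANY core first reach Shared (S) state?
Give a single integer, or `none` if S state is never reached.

Answer: none

Derivation:
Op 1: C0 read [C0 read from I: no other sharers -> C0=E (exclusive)] -> [E,I]
Op 2: C0 read [C0 read: already in E, no change] -> [E,I]
Op 3: C0 read [C0 read: already in E, no change] -> [E,I]
Op 4: C1 write [C1 write: invalidate ['C0=E'] -> C1=M] -> [I,M]
Op 5: C1 read [C1 read: already in M, no change] -> [I,M]
Op 6: C0 write [C0 write: invalidate ['C1=M'] -> C0=M] -> [M,I]
Op 7: C1 write [C1 write: invalidate ['C0=M'] -> C1=M] -> [I,M]
Op 8: C1 write [C1 write: already M (modified), no change] -> [I,M]
Op 9: C1 read [C1 read: already in M, no change] -> [I,M]
Op 10: C1 read [C1 read: already in M, no change] -> [I,M]
Op 11: C1 write [C1 write: already M (modified), no change] -> [I,M]
Op 12: C1 write [C1 write: already M (modified), no change] -> [I,M]
S state never reached in this sequence.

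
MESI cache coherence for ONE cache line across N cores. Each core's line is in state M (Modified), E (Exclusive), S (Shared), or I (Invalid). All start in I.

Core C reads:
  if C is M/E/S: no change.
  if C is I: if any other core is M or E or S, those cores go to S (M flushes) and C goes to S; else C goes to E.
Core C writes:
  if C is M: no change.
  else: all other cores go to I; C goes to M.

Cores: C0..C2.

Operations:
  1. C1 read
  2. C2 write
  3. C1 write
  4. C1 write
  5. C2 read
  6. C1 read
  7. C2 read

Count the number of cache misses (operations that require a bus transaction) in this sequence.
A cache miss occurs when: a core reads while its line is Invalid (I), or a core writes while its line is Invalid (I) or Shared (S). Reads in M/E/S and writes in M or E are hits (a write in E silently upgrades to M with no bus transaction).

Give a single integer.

Answer: 4

Derivation:
Op 1: C1 read [C1 read from I: no other sharers -> C1=E (exclusive)] -> [I,E,I] [MISS #1: read from I]
Op 2: C2 write [C2 write: invalidate ['C1=E'] -> C2=M] -> [I,I,M] [MISS #2: write from I]
Op 3: C1 write [C1 write: invalidate ['C2=M'] -> C1=M] -> [I,M,I] [MISS #3: write from I]
Op 4: C1 write [C1 write: already M (modified), no change] -> [I,M,I] [hit: write from M]
Op 5: C2 read [C2 read from I: others=['C1=M'] -> C2=S, others downsized to S] -> [I,S,S] [MISS #4: read from I]
Op 6: C1 read [C1 read: already in S, no change] -> [I,S,S] [hit: read from S]
Op 7: C2 read [C2 read: already in S, no change] -> [I,S,S] [hit: read from S]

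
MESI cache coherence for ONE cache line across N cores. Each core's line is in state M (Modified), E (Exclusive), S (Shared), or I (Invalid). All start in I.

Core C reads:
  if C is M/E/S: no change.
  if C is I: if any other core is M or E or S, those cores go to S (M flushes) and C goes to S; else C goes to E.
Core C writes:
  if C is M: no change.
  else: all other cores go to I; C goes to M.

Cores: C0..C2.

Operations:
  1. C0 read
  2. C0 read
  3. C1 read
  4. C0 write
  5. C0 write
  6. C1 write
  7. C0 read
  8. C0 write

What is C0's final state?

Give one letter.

Answer: M

Derivation:
Op 1: C0 read [C0 read from I: no other sharers -> C0=E (exclusive)] -> [E,I,I]
Op 2: C0 read [C0 read: already in E, no change] -> [E,I,I]
Op 3: C1 read [C1 read from I: others=['C0=E'] -> C1=S, others downsized to S] -> [S,S,I]
Op 4: C0 write [C0 write: invalidate ['C1=S'] -> C0=M] -> [M,I,I]
Op 5: C0 write [C0 write: already M (modified), no change] -> [M,I,I]
Op 6: C1 write [C1 write: invalidate ['C0=M'] -> C1=M] -> [I,M,I]
Op 7: C0 read [C0 read from I: others=['C1=M'] -> C0=S, others downsized to S] -> [S,S,I]
Op 8: C0 write [C0 write: invalidate ['C1=S'] -> C0=M] -> [M,I,I]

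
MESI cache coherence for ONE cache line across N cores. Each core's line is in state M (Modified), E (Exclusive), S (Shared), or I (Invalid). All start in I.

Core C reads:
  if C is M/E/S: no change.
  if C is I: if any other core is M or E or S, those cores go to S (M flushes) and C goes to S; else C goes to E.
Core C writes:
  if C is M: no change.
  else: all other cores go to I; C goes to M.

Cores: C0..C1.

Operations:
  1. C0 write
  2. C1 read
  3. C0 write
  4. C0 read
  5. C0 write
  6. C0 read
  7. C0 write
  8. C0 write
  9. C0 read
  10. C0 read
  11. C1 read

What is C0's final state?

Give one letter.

Answer: S

Derivation:
Op 1: C0 write [C0 write: invalidate none -> C0=M] -> [M,I]
Op 2: C1 read [C1 read from I: others=['C0=M'] -> C1=S, others downsized to S] -> [S,S]
Op 3: C0 write [C0 write: invalidate ['C1=S'] -> C0=M] -> [M,I]
Op 4: C0 read [C0 read: already in M, no change] -> [M,I]
Op 5: C0 write [C0 write: already M (modified), no change] -> [M,I]
Op 6: C0 read [C0 read: already in M, no change] -> [M,I]
Op 7: C0 write [C0 write: already M (modified), no change] -> [M,I]
Op 8: C0 write [C0 write: already M (modified), no change] -> [M,I]
Op 9: C0 read [C0 read: already in M, no change] -> [M,I]
Op 10: C0 read [C0 read: already in M, no change] -> [M,I]
Op 11: C1 read [C1 read from I: others=['C0=M'] -> C1=S, others downsized to S] -> [S,S]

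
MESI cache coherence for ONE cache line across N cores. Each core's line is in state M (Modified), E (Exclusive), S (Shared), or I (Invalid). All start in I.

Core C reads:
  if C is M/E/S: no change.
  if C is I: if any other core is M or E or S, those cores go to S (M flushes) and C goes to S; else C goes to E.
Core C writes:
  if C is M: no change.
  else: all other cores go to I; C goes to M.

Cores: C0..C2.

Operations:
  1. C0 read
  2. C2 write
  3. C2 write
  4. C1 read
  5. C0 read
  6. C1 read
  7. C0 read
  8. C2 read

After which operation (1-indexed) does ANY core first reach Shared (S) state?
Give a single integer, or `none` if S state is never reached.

Op 1: C0 read [C0 read from I: no other sharers -> C0=E (exclusive)] -> [E,I,I]
Op 2: C2 write [C2 write: invalidate ['C0=E'] -> C2=M] -> [I,I,M]
Op 3: C2 write [C2 write: already M (modified), no change] -> [I,I,M]
Op 4: C1 read [C1 read from I: others=['C2=M'] -> C1=S, others downsized to S] -> [I,S,S]
  -> First S state at op 4; remaining ops need not be traced.

Answer: 4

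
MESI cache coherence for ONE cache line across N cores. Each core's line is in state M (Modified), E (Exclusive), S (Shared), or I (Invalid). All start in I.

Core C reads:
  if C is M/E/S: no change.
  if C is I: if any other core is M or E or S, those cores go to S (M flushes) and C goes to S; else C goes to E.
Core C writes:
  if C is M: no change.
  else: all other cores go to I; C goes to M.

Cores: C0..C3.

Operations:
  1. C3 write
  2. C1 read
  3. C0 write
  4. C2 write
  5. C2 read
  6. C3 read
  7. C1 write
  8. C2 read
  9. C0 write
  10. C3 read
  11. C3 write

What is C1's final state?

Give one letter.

Answer: I

Derivation:
Op 1: C3 write [C3 write: invalidate none -> C3=M] -> [I,I,I,M]
Op 2: C1 read [C1 read from I: others=['C3=M'] -> C1=S, others downsized to S] -> [I,S,I,S]
Op 3: C0 write [C0 write: invalidate ['C1=S', 'C3=S'] -> C0=M] -> [M,I,I,I]
Op 4: C2 write [C2 write: invalidate ['C0=M'] -> C2=M] -> [I,I,M,I]
Op 5: C2 read [C2 read: already in M, no change] -> [I,I,M,I]
Op 6: C3 read [C3 read from I: others=['C2=M'] -> C3=S, others downsized to S] -> [I,I,S,S]
Op 7: C1 write [C1 write: invalidate ['C2=S', 'C3=S'] -> C1=M] -> [I,M,I,I]
Op 8: C2 read [C2 read from I: others=['C1=M'] -> C2=S, others downsized to S] -> [I,S,S,I]
Op 9: C0 write [C0 write: invalidate ['C1=S', 'C2=S'] -> C0=M] -> [M,I,I,I]
Op 10: C3 read [C3 read from I: others=['C0=M'] -> C3=S, others downsized to S] -> [S,I,I,S]
Op 11: C3 write [C3 write: invalidate ['C0=S'] -> C3=M] -> [I,I,I,M]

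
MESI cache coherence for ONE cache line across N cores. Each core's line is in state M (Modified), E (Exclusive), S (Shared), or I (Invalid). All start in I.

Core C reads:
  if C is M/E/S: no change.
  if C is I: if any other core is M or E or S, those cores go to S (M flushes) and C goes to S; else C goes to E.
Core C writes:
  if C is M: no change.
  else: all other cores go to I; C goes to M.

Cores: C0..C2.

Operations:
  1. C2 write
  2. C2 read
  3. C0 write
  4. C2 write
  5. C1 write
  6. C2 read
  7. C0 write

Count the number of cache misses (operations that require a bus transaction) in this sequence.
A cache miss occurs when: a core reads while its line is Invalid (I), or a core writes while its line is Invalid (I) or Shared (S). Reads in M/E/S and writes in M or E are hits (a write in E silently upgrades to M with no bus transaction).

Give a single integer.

Op 1: C2 write [C2 write: invalidate none -> C2=M] -> [I,I,M] [MISS #1: write from I]
Op 2: C2 read [C2 read: already in M, no change] -> [I,I,M] [hit: read from M]
Op 3: C0 write [C0 write: invalidate ['C2=M'] -> C0=M] -> [M,I,I] [MISS #2: write from I]
Op 4: C2 write [C2 write: invalidate ['C0=M'] -> C2=M] -> [I,I,M] [MISS #3: write from I]
Op 5: C1 write [C1 write: invalidate ['C2=M'] -> C1=M] -> [I,M,I] [MISS #4: write from I]
Op 6: C2 read [C2 read from I: others=['C1=M'] -> C2=S, others downsized to S] -> [I,S,S] [MISS #5: read from I]
Op 7: C0 write [C0 write: invalidate ['C1=S', 'C2=S'] -> C0=M] -> [M,I,I] [MISS #6: write from I]

Answer: 6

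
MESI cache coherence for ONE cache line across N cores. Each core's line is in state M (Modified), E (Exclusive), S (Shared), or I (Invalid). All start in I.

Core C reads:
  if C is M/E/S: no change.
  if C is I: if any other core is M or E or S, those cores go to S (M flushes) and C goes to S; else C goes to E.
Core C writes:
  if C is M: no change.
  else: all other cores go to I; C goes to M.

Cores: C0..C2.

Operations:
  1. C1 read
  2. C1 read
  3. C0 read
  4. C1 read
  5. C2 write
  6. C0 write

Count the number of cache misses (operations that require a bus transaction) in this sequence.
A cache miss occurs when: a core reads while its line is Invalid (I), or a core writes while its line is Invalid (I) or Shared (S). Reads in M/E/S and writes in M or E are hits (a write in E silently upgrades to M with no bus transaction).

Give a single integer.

Op 1: C1 read [C1 read from I: no other sharers -> C1=E (exclusive)] -> [I,E,I] [MISS #1: read from I]
Op 2: C1 read [C1 read: already in E, no change] -> [I,E,I] [hit: read from E]
Op 3: C0 read [C0 read from I: others=['C1=E'] -> C0=S, others downsized to S] -> [S,S,I] [MISS #2: read from I]
Op 4: C1 read [C1 read: already in S, no change] -> [S,S,I] [hit: read from S]
Op 5: C2 write [C2 write: invalidate ['C0=S', 'C1=S'] -> C2=M] -> [I,I,M] [MISS #3: write from I]
Op 6: C0 write [C0 write: invalidate ['C2=M'] -> C0=M] -> [M,I,I] [MISS #4: write from I]

Answer: 4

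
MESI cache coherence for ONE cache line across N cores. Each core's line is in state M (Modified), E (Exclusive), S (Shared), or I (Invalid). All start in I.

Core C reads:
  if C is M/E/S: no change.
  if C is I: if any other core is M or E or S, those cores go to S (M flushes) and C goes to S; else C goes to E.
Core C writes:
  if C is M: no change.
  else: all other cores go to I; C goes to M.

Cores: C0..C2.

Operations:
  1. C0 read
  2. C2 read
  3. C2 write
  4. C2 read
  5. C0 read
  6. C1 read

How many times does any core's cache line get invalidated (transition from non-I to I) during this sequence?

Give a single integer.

Op 1: C0 read [C0 read from I: no other sharers -> C0=E (exclusive)] -> [E,I,I] (invalidations this op: 0; running total: 0)
Op 2: C2 read [C2 read from I: others=['C0=E'] -> C2=S, others downsized to S] -> [S,I,S] (invalidations this op: 0; running total: 0)
Op 3: C2 write [C2 write: invalidate ['C0=S'] -> C2=M] -> [I,I,M] (invalidations this op: 1; running total: 1)
Op 4: C2 read [C2 read: already in M, no change] -> [I,I,M] (invalidations this op: 0; running total: 1)
Op 5: C0 read [C0 read from I: others=['C2=M'] -> C0=S, others downsized to S] -> [S,I,S] (invalidations this op: 0; running total: 1)
Op 6: C1 read [C1 read from I: others=['C0=S', 'C2=S'] -> C1=S, others downsized to S] -> [S,S,S] (invalidations this op: 0; running total: 1)

Answer: 1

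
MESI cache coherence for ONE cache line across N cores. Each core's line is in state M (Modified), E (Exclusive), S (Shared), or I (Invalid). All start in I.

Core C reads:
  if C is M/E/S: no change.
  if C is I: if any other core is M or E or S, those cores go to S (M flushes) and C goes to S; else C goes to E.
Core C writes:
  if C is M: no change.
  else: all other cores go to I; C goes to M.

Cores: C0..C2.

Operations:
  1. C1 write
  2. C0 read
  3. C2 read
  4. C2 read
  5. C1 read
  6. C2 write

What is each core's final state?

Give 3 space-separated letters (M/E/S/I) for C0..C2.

Op 1: C1 write [C1 write: invalidate none -> C1=M] -> [I,M,I]
Op 2: C0 read [C0 read from I: others=['C1=M'] -> C0=S, others downsized to S] -> [S,S,I]
Op 3: C2 read [C2 read from I: others=['C0=S', 'C1=S'] -> C2=S, others downsized to S] -> [S,S,S]
Op 4: C2 read [C2 read: already in S, no change] -> [S,S,S]
Op 5: C1 read [C1 read: already in S, no change] -> [S,S,S]
Op 6: C2 write [C2 write: invalidate ['C0=S', 'C1=S'] -> C2=M] -> [I,I,M]

Answer: I I M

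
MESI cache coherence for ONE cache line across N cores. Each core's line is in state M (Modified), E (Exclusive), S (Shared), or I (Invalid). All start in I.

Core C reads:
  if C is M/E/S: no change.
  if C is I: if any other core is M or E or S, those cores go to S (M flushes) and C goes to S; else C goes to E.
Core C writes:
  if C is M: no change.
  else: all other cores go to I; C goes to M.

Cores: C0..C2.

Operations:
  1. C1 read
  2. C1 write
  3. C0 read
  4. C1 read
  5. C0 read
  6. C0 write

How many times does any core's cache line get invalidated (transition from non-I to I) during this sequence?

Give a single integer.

Op 1: C1 read [C1 read from I: no other sharers -> C1=E (exclusive)] -> [I,E,I] (invalidations this op: 0; running total: 0)
Op 2: C1 write [C1 write: invalidate none -> C1=M] -> [I,M,I] (invalidations this op: 0; running total: 0)
Op 3: C0 read [C0 read from I: others=['C1=M'] -> C0=S, others downsized to S] -> [S,S,I] (invalidations this op: 0; running total: 0)
Op 4: C1 read [C1 read: already in S, no change] -> [S,S,I] (invalidations this op: 0; running total: 0)
Op 5: C0 read [C0 read: already in S, no change] -> [S,S,I] (invalidations this op: 0; running total: 0)
Op 6: C0 write [C0 write: invalidate ['C1=S'] -> C0=M] -> [M,I,I] (invalidations this op: 1; running total: 1)

Answer: 1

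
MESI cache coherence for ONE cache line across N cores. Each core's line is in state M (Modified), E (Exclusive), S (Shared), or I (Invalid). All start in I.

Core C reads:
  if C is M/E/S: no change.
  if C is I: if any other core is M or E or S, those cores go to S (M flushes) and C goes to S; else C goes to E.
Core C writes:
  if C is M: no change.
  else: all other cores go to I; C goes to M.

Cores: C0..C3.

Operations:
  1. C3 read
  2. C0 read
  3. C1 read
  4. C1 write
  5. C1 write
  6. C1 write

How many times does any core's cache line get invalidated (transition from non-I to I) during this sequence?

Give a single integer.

Op 1: C3 read [C3 read from I: no other sharers -> C3=E (exclusive)] -> [I,I,I,E] (invalidations this op: 0; running total: 0)
Op 2: C0 read [C0 read from I: others=['C3=E'] -> C0=S, others downsized to S] -> [S,I,I,S] (invalidations this op: 0; running total: 0)
Op 3: C1 read [C1 read from I: others=['C0=S', 'C3=S'] -> C1=S, others downsized to S] -> [S,S,I,S] (invalidations this op: 0; running total: 0)
Op 4: C1 write [C1 write: invalidate ['C0=S', 'C3=S'] -> C1=M] -> [I,M,I,I] (invalidations this op: 2; running total: 2)
Op 5: C1 write [C1 write: already M (modified), no change] -> [I,M,I,I] (invalidations this op: 0; running total: 2)
Op 6: C1 write [C1 write: already M (modified), no change] -> [I,M,I,I] (invalidations this op: 0; running total: 2)

Answer: 2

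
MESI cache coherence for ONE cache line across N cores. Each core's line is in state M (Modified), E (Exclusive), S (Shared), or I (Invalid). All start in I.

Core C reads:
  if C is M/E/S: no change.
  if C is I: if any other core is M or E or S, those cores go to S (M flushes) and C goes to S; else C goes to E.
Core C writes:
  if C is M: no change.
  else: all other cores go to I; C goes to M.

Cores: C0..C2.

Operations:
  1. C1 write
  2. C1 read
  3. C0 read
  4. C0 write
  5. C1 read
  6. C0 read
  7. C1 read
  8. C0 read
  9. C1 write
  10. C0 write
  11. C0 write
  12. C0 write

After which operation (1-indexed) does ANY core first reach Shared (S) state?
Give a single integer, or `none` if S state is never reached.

Answer: 3

Derivation:
Op 1: C1 write [C1 write: invalidate none -> C1=M] -> [I,M,I]
Op 2: C1 read [C1 read: already in M, no change] -> [I,M,I]
Op 3: C0 read [C0 read from I: others=['C1=M'] -> C0=S, others downsized to S] -> [S,S,I]
  -> First S state at op 3; remaining ops need not be traced.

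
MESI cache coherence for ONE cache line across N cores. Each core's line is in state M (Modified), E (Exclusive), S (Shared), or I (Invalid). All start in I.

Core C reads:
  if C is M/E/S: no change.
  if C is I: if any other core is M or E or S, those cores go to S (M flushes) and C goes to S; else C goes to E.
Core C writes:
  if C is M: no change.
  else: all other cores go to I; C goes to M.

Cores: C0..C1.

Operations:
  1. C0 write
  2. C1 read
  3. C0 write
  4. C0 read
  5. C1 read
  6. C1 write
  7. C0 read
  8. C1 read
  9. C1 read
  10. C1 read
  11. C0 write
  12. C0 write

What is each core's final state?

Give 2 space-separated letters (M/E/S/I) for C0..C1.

Answer: M I

Derivation:
Op 1: C0 write [C0 write: invalidate none -> C0=M] -> [M,I]
Op 2: C1 read [C1 read from I: others=['C0=M'] -> C1=S, others downsized to S] -> [S,S]
Op 3: C0 write [C0 write: invalidate ['C1=S'] -> C0=M] -> [M,I]
Op 4: C0 read [C0 read: already in M, no change] -> [M,I]
Op 5: C1 read [C1 read from I: others=['C0=M'] -> C1=S, others downsized to S] -> [S,S]
Op 6: C1 write [C1 write: invalidate ['C0=S'] -> C1=M] -> [I,M]
Op 7: C0 read [C0 read from I: others=['C1=M'] -> C0=S, others downsized to S] -> [S,S]
Op 8: C1 read [C1 read: already in S, no change] -> [S,S]
Op 9: C1 read [C1 read: already in S, no change] -> [S,S]
Op 10: C1 read [C1 read: already in S, no change] -> [S,S]
Op 11: C0 write [C0 write: invalidate ['C1=S'] -> C0=M] -> [M,I]
Op 12: C0 write [C0 write: already M (modified), no change] -> [M,I]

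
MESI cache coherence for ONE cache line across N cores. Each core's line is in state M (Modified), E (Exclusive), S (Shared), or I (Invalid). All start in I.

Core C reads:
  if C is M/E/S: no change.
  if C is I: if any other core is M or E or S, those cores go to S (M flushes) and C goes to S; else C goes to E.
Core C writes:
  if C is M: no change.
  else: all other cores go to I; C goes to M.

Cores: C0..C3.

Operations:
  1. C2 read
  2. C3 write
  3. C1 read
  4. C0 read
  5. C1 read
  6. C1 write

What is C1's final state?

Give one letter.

Op 1: C2 read [C2 read from I: no other sharers -> C2=E (exclusive)] -> [I,I,E,I]
Op 2: C3 write [C3 write: invalidate ['C2=E'] -> C3=M] -> [I,I,I,M]
Op 3: C1 read [C1 read from I: others=['C3=M'] -> C1=S, others downsized to S] -> [I,S,I,S]
Op 4: C0 read [C0 read from I: others=['C1=S', 'C3=S'] -> C0=S, others downsized to S] -> [S,S,I,S]
Op 5: C1 read [C1 read: already in S, no change] -> [S,S,I,S]
Op 6: C1 write [C1 write: invalidate ['C0=S', 'C3=S'] -> C1=M] -> [I,M,I,I]

Answer: M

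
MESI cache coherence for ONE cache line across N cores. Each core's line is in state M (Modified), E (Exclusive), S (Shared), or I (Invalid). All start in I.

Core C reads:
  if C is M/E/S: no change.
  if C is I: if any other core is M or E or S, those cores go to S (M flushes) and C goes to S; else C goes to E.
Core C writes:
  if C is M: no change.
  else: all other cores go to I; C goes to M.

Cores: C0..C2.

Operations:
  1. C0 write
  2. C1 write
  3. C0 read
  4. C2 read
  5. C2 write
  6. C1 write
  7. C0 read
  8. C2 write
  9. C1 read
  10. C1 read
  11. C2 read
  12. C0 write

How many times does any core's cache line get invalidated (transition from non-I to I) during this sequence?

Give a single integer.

Op 1: C0 write [C0 write: invalidate none -> C0=M] -> [M,I,I] (invalidations this op: 0; running total: 0)
Op 2: C1 write [C1 write: invalidate ['C0=M'] -> C1=M] -> [I,M,I] (invalidations this op: 1; running total: 1)
Op 3: C0 read [C0 read from I: others=['C1=M'] -> C0=S, others downsized to S] -> [S,S,I] (invalidations this op: 0; running total: 1)
Op 4: C2 read [C2 read from I: others=['C0=S', 'C1=S'] -> C2=S, others downsized to S] -> [S,S,S] (invalidations this op: 0; running total: 1)
Op 5: C2 write [C2 write: invalidate ['C0=S', 'C1=S'] -> C2=M] -> [I,I,M] (invalidations this op: 2; running total: 3)
Op 6: C1 write [C1 write: invalidate ['C2=M'] -> C1=M] -> [I,M,I] (invalidations this op: 1; running total: 4)
Op 7: C0 read [C0 read from I: others=['C1=M'] -> C0=S, others downsized to S] -> [S,S,I] (invalidations this op: 0; running total: 4)
Op 8: C2 write [C2 write: invalidate ['C0=S', 'C1=S'] -> C2=M] -> [I,I,M] (invalidations this op: 2; running total: 6)
Op 9: C1 read [C1 read from I: others=['C2=M'] -> C1=S, others downsized to S] -> [I,S,S] (invalidations this op: 0; running total: 6)
Op 10: C1 read [C1 read: already in S, no change] -> [I,S,S] (invalidations this op: 0; running total: 6)
Op 11: C2 read [C2 read: already in S, no change] -> [I,S,S] (invalidations this op: 0; running total: 6)
Op 12: C0 write [C0 write: invalidate ['C1=S', 'C2=S'] -> C0=M] -> [M,I,I] (invalidations this op: 2; running total: 8)

Answer: 8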